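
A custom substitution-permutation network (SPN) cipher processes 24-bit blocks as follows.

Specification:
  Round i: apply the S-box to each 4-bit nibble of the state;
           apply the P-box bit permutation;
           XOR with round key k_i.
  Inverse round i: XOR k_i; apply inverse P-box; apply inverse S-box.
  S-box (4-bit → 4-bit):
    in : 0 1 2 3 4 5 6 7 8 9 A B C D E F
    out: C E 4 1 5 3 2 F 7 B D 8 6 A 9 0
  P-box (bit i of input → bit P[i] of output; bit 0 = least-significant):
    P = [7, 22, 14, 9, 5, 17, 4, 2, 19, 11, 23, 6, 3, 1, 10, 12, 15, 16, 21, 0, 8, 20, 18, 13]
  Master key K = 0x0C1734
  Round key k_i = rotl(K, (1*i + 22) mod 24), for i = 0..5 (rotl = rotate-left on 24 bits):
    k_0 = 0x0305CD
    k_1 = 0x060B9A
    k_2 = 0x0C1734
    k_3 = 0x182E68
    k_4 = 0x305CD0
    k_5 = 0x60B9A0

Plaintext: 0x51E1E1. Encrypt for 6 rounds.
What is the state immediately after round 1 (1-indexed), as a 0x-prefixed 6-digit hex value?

s_0 = plaintext = 0x51E1E1
s_1 = Round(s_0, k_0) = 0xF25EA0
s_2 = Round(s_1, k_1) = 0x2E49E4
s_3 = Round(s_2, k_2) = 0x00DBD9
s_4 = Round(s_3, k_3) = 0x7E1CAF
s_5 = Round(s_4, k_4) = 0xA4E1E7
s_6 = Round(s_5, k_5) = 0x84424C

0xF25EA0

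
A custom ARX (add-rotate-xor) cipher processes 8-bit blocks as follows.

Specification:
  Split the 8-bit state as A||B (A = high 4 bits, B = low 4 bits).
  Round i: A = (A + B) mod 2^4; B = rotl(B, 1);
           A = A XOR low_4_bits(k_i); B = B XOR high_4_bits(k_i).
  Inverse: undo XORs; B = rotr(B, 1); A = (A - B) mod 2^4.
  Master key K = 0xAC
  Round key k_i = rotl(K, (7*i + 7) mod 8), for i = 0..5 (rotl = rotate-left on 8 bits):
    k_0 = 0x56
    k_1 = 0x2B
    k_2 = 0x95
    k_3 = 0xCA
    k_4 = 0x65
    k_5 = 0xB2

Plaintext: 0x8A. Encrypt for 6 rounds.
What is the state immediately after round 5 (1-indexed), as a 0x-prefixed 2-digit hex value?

0x78

s_0 = plaintext = 0x8A
s_1 = Round(s_0, k_0) = 0x40
s_2 = Round(s_1, k_1) = 0xF2
s_3 = Round(s_2, k_2) = 0x4D
s_4 = Round(s_3, k_3) = 0xB7
s_5 = Round(s_4, k_4) = 0x78
s_6 = Round(s_5, k_5) = 0xDA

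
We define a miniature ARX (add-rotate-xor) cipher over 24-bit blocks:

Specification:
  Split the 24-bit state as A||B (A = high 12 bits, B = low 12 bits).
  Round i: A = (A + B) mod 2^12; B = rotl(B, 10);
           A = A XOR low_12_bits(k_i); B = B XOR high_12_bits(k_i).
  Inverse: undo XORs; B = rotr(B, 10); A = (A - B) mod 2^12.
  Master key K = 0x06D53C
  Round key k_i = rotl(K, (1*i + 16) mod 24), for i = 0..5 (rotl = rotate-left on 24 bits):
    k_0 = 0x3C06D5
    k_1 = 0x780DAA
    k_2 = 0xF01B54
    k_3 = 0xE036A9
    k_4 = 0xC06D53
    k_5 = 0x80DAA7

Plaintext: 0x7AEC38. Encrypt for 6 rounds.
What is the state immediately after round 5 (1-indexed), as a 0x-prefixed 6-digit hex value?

s_0 = plaintext = 0x7AEC38
s_1 = Round(s_0, k_0) = 0x5330CE
s_2 = Round(s_1, k_1) = 0xBABFB3
s_3 = Round(s_2, k_2) = 0x00A0ED
s_4 = Round(s_3, k_3) = 0x65EA38
s_5 = Round(s_4, k_4) = 0xDC5E88
s_6 = Round(s_5, k_5) = 0x6EABAF

0xDC5E88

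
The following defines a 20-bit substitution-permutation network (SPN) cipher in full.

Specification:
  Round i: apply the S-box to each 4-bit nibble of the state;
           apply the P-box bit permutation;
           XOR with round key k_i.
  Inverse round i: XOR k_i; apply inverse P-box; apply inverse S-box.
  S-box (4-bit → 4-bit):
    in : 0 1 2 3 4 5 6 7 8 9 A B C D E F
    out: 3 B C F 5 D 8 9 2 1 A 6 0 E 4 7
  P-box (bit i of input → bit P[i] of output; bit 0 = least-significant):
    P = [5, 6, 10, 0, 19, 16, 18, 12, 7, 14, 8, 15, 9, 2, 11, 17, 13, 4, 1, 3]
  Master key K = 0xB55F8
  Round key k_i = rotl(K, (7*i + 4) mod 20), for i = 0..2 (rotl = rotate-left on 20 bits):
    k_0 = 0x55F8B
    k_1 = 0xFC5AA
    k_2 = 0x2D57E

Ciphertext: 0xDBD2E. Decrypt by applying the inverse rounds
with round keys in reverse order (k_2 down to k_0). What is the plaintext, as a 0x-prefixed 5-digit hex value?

s_0 = ciphertext = 0xDBD2E
s_1 = InvRound(s_0, k_2) = 0x028F8
s_2 = InvRound(s_1, k_1) = 0xF2DFB
s_3 = InvRound(s_2, k_0) = 0x07870

0x07870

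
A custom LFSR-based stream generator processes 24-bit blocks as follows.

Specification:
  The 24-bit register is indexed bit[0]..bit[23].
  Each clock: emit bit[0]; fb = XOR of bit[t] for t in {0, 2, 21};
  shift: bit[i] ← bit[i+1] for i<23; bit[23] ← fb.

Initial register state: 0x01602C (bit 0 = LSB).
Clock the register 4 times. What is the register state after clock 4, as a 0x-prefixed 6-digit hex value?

0xF01602

reg_0 = 0x01602C
clock 1: out=0, reg = 0x80B016
clock 2: out=0, reg = 0xC0580B
clock 3: out=1, reg = 0xE02C05
clock 4: out=1, reg = 0xF01602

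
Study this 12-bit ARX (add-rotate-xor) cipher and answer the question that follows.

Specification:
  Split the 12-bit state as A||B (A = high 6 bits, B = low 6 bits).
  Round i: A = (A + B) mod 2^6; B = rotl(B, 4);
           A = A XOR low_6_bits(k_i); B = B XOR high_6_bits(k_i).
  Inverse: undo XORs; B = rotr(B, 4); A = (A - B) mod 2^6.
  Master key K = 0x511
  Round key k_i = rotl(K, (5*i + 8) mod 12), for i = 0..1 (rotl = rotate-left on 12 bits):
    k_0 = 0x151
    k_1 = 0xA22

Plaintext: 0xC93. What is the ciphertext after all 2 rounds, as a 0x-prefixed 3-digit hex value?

s_0 = plaintext = 0xC93
s_1 = Round(s_0, k_0) = 0x531
s_2 = Round(s_1, k_1) = 0x9F4

0x9F4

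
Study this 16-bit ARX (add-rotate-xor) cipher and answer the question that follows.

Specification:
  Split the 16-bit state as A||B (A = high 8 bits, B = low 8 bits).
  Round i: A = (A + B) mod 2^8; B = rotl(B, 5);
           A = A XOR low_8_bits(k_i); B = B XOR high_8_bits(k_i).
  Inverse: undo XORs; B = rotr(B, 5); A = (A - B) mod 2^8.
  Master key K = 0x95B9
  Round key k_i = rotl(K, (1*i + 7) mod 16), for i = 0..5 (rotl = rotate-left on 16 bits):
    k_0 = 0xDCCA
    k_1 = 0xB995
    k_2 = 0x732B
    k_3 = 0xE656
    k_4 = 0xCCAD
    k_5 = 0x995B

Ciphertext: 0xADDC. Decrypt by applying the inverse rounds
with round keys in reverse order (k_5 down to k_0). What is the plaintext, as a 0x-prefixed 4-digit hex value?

0xE873

s_0 = ciphertext = 0xADDC
s_1 = InvRound(s_0, k_5) = 0xCC2A
s_2 = InvRound(s_1, k_4) = 0x2A37
s_3 = InvRound(s_2, k_3) = 0xEE8E
s_4 = InvRound(s_3, k_2) = 0xD6EF
s_5 = InvRound(s_4, k_1) = 0x91B2
s_6 = InvRound(s_5, k_0) = 0xE873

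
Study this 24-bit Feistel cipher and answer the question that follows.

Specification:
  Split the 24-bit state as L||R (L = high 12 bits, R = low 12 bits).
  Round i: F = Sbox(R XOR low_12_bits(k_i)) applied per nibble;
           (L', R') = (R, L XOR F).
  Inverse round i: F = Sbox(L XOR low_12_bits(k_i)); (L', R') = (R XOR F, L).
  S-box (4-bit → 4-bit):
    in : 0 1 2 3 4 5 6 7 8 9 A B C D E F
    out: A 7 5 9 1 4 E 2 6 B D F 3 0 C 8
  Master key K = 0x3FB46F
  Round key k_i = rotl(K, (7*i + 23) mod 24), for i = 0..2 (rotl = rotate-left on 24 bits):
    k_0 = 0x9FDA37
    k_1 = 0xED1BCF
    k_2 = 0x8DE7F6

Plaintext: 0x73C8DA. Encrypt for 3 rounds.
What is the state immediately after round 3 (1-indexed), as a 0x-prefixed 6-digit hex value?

s_0 = plaintext = 0x73C8DA
s_1 = Round(s_0, k_0) = 0x8DA2FC
s_2 = Round(s_1, k_1) = 0x2FC343
s_3 = Round(s_2, k_2) = 0x343308

0x343308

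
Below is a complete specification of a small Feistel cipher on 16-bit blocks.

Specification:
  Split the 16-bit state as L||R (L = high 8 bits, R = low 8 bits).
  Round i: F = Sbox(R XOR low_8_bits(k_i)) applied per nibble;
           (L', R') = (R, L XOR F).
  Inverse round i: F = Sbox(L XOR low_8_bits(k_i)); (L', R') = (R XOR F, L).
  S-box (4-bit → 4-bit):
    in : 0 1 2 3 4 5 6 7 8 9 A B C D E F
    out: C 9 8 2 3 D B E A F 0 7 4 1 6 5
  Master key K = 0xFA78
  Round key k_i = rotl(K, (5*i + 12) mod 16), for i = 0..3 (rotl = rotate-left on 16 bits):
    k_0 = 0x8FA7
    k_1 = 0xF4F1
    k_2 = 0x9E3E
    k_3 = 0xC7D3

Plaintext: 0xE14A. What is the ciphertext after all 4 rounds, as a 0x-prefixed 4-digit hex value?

s_0 = plaintext = 0xE14A
s_1 = Round(s_0, k_0) = 0x4A80
s_2 = Round(s_1, k_1) = 0x80A3
s_3 = Round(s_2, k_2) = 0xA371
s_4 = Round(s_3, k_3) = 0x71AB

0x71AB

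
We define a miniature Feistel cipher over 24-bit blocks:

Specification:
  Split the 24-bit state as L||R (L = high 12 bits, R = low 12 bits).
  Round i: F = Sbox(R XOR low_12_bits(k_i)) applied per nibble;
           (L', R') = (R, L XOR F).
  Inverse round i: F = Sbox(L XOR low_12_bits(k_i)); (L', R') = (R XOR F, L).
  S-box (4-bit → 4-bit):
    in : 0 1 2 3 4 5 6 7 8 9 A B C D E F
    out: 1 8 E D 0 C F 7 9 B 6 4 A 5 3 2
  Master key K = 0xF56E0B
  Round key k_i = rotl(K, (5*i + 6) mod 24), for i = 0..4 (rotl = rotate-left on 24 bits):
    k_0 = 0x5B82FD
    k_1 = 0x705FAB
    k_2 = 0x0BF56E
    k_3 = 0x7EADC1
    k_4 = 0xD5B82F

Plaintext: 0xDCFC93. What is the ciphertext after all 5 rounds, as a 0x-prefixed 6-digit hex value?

s_0 = plaintext = 0xDCFC93
s_1 = Round(s_0, k_0) = 0xC93E3C
s_2 = Round(s_1, k_1) = 0xE3C424
s_3 = Round(s_2, k_2) = 0x42463A
s_4 = Round(s_3, k_3) = 0x63A000
s_5 = Round(s_4, k_4) = 0x000FD8

0x000FD8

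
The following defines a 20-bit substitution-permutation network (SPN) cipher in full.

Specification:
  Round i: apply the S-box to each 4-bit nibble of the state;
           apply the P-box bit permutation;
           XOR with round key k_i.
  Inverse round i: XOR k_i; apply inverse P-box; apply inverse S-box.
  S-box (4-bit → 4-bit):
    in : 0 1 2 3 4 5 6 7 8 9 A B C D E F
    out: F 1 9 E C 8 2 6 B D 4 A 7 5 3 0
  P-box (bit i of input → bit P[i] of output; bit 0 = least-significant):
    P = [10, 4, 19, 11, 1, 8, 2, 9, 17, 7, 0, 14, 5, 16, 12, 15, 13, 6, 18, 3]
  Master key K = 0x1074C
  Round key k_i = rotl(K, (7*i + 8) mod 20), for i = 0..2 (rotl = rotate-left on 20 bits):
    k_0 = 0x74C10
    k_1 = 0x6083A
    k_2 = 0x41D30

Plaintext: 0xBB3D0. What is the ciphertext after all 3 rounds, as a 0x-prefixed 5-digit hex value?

s_0 = plaintext = 0xBB3D0
s_1 = Round(s_0, k_0) = 0xE80CF
s_2 = Round(s_1, k_1) = 0x5E9DD
s_3 = Round(s_2, k_2) = 0xF591F

0xF591F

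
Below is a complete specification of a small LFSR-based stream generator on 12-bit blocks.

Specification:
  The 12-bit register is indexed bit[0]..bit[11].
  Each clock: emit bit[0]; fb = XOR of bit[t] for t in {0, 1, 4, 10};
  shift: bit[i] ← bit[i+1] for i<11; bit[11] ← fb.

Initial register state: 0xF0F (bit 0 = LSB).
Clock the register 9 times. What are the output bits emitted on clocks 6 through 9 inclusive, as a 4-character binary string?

0001

reg_0 = 0xF0F
clock 1: out=1, reg = 0xF87
clock 2: out=1, reg = 0xFC3
clock 3: out=1, reg = 0xFE1
clock 4: out=1, reg = 0x7F0
clock 5: out=0, reg = 0x3F8
clock 6: out=0, reg = 0x9FC
clock 7: out=0, reg = 0xCFE
clock 8: out=0, reg = 0xE7F
clock 9: out=1, reg = 0x73F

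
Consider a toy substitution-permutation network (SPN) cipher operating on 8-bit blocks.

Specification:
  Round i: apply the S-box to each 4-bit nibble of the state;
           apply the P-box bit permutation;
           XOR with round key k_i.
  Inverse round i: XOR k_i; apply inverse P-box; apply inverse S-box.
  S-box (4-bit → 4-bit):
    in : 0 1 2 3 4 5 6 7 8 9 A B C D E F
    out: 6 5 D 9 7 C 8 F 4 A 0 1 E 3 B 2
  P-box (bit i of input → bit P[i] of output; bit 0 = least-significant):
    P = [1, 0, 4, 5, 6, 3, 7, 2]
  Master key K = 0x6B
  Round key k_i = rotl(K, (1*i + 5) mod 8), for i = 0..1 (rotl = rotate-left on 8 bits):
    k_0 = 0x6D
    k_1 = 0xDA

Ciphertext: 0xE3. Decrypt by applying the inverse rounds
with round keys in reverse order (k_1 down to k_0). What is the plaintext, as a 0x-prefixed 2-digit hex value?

0x80

s_0 = ciphertext = 0xE3
s_1 = InvRound(s_0, k_1) = 0xFC
s_2 = InvRound(s_1, k_0) = 0x80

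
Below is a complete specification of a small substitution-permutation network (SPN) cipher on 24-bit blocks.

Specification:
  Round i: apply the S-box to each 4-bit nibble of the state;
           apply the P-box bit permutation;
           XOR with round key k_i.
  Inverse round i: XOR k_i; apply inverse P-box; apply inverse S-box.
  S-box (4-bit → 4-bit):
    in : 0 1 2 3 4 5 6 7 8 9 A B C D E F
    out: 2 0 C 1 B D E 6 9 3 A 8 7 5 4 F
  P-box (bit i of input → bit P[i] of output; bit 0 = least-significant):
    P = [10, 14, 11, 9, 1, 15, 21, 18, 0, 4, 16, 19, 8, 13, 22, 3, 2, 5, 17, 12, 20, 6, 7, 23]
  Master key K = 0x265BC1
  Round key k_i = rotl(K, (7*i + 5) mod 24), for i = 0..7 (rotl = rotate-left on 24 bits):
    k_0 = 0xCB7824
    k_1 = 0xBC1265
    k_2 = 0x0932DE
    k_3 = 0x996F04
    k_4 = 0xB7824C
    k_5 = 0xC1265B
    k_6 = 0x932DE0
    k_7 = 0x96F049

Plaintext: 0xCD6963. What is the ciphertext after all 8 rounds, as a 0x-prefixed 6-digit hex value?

0xF955C8

s_0 = plaintext = 0xCD6963
s_1 = Round(s_0, k_0) = 0xBDDCF9
s_2 = Round(s_1, k_1) = 0x5BD772
s_3 = Round(s_2, k_2) = 0xF8A94E
s_4 = Round(s_3, k_3) = 0x0DD7DB
s_5 = Round(s_4, k_4) = 0xD4811A
s_6 = Round(s_5, k_5) = 0xD175F7
s_7 = Round(s_6, k_6) = 0xEEC563
s_8 = Round(s_7, k_7) = 0xF955C8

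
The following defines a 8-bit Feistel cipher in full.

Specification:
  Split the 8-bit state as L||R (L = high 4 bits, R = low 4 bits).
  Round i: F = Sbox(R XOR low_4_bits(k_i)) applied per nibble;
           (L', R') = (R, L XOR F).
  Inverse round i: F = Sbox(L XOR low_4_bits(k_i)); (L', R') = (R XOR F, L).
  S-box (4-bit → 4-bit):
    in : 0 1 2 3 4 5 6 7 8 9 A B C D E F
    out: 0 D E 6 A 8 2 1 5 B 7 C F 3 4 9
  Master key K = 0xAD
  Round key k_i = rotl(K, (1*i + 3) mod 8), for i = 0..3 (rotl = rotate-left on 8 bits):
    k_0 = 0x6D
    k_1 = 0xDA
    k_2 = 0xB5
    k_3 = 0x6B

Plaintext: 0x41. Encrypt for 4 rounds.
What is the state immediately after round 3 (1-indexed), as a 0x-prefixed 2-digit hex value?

0xC0

s_0 = plaintext = 0x41
s_1 = Round(s_0, k_0) = 0x1B
s_2 = Round(s_1, k_1) = 0xBC
s_3 = Round(s_2, k_2) = 0xC0
s_4 = Round(s_3, k_3) = 0x00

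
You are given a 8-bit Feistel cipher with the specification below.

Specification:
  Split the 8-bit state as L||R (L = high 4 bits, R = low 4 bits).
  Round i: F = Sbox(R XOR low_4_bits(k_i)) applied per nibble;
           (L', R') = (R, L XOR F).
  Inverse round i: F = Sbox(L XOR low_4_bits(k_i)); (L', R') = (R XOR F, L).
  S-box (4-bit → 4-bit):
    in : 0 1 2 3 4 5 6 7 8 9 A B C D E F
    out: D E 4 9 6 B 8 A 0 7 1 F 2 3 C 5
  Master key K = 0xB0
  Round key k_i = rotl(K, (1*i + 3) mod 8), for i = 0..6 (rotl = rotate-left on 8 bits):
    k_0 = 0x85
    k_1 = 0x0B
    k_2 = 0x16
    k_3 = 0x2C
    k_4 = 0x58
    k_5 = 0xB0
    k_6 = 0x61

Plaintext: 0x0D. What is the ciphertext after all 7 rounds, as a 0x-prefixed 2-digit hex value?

s_0 = plaintext = 0x0D
s_1 = Round(s_0, k_0) = 0xD0
s_2 = Round(s_1, k_1) = 0x02
s_3 = Round(s_2, k_2) = 0x26
s_4 = Round(s_3, k_3) = 0x63
s_5 = Round(s_4, k_4) = 0x39
s_6 = Round(s_5, k_5) = 0x94
s_7 = Round(s_6, k_6) = 0x42

0x42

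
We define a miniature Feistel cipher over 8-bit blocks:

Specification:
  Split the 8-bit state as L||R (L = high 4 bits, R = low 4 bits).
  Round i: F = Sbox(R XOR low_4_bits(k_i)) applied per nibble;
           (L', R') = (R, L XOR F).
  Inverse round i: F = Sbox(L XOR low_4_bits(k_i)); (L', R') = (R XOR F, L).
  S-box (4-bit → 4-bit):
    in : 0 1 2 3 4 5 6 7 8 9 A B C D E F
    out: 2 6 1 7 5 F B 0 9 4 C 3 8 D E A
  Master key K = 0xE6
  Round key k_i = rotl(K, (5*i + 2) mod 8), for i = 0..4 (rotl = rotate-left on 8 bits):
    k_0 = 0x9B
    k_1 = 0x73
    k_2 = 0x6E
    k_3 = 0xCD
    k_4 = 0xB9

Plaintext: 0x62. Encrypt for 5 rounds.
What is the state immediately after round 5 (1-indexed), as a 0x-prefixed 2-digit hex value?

0x32

s_0 = plaintext = 0x62
s_1 = Round(s_0, k_0) = 0x22
s_2 = Round(s_1, k_1) = 0x24
s_3 = Round(s_2, k_2) = 0x4E
s_4 = Round(s_3, k_3) = 0xE3
s_5 = Round(s_4, k_4) = 0x32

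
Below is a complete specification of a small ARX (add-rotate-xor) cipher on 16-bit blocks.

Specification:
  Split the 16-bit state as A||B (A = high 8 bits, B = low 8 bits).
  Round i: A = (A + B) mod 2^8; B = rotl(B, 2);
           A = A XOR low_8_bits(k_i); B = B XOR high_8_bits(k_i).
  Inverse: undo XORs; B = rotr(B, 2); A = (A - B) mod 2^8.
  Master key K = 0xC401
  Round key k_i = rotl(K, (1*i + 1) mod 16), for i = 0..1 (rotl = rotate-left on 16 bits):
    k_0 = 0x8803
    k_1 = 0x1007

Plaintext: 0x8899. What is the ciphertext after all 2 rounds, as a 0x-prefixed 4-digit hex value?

0x17AB

s_0 = plaintext = 0x8899
s_1 = Round(s_0, k_0) = 0x22EE
s_2 = Round(s_1, k_1) = 0x17AB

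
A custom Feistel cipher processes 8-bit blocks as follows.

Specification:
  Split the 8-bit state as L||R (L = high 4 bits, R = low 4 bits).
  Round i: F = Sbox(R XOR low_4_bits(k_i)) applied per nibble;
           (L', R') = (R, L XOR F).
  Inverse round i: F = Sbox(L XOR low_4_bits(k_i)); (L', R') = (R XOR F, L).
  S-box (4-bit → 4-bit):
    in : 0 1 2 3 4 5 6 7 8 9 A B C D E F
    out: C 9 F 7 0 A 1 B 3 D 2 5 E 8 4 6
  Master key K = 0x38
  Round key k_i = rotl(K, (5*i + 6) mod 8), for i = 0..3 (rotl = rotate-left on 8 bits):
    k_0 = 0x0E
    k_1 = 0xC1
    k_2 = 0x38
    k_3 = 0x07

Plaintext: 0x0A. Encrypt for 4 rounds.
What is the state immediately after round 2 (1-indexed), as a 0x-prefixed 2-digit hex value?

0x03

s_0 = plaintext = 0x0A
s_1 = Round(s_0, k_0) = 0xA0
s_2 = Round(s_1, k_1) = 0x03
s_3 = Round(s_2, k_2) = 0x35
s_4 = Round(s_3, k_3) = 0x5C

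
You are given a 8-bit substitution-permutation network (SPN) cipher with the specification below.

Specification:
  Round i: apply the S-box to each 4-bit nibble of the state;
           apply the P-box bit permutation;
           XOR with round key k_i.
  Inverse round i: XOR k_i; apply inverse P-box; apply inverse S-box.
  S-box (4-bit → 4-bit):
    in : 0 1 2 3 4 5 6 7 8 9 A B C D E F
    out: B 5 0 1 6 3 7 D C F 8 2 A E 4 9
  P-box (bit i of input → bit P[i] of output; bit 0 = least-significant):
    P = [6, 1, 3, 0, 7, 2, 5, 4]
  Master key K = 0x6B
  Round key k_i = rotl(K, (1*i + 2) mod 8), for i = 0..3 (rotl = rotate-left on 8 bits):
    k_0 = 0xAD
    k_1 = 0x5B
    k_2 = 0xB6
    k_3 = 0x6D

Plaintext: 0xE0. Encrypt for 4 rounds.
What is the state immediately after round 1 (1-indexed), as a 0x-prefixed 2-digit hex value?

0xCE

s_0 = plaintext = 0xE0
s_1 = Round(s_0, k_0) = 0xCE
s_2 = Round(s_1, k_1) = 0x47
s_3 = Round(s_2, k_2) = 0xDB
s_4 = Round(s_3, k_3) = 0x5B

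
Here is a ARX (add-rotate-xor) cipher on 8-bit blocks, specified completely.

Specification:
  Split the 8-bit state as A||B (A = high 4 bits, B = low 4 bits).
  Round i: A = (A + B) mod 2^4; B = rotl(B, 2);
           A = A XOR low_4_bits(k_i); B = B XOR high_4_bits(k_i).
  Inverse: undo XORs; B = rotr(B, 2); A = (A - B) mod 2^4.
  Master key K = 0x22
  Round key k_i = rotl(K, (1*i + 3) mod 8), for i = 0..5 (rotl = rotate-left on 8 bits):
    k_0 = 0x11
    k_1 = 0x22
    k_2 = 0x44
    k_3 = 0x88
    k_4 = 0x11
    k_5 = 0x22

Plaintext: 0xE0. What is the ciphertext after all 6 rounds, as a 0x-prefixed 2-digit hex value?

s_0 = plaintext = 0xE0
s_1 = Round(s_0, k_0) = 0xF1
s_2 = Round(s_1, k_1) = 0x26
s_3 = Round(s_2, k_2) = 0xCD
s_4 = Round(s_3, k_3) = 0x1F
s_5 = Round(s_4, k_4) = 0x1E
s_6 = Round(s_5, k_5) = 0xD9

0xD9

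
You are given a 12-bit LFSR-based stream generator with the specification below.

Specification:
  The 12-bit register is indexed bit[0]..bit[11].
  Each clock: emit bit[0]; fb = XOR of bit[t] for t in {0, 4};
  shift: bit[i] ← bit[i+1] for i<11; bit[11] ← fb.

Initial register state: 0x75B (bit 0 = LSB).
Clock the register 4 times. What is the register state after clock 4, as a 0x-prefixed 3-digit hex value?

0xE75

reg_0 = 0x75B
clock 1: out=1, reg = 0x3AD
clock 2: out=1, reg = 0x9D6
clock 3: out=0, reg = 0xCEB
clock 4: out=1, reg = 0xE75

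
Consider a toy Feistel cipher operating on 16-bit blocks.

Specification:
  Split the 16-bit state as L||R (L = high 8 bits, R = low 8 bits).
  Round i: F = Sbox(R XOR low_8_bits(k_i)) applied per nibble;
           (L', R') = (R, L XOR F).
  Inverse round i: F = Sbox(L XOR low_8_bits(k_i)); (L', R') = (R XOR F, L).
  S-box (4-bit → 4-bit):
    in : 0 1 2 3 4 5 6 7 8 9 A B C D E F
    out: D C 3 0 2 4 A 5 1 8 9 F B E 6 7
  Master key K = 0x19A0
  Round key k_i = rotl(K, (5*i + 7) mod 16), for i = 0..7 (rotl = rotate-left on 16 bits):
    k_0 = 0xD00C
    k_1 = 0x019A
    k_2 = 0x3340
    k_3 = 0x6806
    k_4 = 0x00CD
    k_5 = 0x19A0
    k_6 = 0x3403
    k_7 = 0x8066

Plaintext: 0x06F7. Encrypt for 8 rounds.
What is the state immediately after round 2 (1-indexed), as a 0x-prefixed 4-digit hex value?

s_0 = plaintext = 0x06F7
s_1 = Round(s_0, k_0) = 0xF779
s_2 = Round(s_1, k_1) = 0x7997
s_3 = Round(s_2, k_2) = 0x979C
s_4 = Round(s_3, k_3) = 0x9C1E
s_5 = Round(s_4, k_4) = 0x1E7C
s_6 = Round(s_5, k_5) = 0x7CF5
s_7 = Round(s_6, k_6) = 0xF506
s_8 = Round(s_7, k_7) = 0x0658

0x7997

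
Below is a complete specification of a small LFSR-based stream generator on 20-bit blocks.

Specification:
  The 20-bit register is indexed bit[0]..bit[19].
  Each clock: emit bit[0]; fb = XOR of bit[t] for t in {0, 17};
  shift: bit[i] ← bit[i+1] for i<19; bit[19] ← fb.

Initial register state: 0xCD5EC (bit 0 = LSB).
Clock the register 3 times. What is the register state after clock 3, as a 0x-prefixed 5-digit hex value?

reg_0 = 0xCD5EC
clock 1: out=0, reg = 0x66AF6
clock 2: out=0, reg = 0xB357B
clock 3: out=1, reg = 0x59ABD

0x59ABD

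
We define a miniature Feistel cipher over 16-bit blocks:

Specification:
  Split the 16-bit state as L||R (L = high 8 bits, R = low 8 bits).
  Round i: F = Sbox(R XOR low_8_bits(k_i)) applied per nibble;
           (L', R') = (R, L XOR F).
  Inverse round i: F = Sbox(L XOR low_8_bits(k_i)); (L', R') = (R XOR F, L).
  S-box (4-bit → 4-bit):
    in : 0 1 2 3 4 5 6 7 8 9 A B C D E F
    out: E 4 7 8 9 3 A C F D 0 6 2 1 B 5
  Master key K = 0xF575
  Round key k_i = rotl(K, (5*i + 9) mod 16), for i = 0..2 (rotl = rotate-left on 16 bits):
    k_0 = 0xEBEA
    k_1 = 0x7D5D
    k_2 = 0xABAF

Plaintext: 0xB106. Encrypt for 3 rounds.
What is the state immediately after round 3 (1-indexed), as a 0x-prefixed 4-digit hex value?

0x3DD4

s_0 = plaintext = 0xB106
s_1 = Round(s_0, k_0) = 0x0603
s_2 = Round(s_1, k_1) = 0x033D
s_3 = Round(s_2, k_2) = 0x3DD4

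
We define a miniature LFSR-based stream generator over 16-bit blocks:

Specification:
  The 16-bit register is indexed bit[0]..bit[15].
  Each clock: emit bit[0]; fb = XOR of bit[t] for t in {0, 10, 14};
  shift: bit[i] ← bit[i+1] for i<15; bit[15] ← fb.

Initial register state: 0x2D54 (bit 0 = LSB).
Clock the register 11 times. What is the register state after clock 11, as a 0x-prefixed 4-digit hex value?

0x5A65

reg_0 = 0x2D54
clock 1: out=0, reg = 0x96AA
clock 2: out=0, reg = 0xCB55
clock 3: out=1, reg = 0x65AA
clock 4: out=0, reg = 0x32D5
clock 5: out=1, reg = 0x996A
clock 6: out=0, reg = 0x4CB5
clock 7: out=1, reg = 0xA65A
clock 8: out=0, reg = 0xD32D
clock 9: out=1, reg = 0x6996
clock 10: out=0, reg = 0xB4CB
clock 11: out=1, reg = 0x5A65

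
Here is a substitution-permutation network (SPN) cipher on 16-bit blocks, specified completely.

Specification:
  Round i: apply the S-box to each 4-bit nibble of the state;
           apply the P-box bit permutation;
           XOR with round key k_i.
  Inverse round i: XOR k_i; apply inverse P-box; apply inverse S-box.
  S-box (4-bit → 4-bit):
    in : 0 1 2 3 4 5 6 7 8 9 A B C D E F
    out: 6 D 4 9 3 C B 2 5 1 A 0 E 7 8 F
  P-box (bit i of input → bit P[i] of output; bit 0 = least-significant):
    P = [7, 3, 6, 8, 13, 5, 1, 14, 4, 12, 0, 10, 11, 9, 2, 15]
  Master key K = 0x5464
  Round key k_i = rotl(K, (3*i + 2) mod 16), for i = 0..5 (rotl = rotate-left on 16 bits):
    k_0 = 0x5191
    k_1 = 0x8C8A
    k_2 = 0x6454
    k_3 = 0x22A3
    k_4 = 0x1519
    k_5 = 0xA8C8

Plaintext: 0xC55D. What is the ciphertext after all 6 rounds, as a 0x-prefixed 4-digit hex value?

s_0 = plaintext = 0xC55D
s_1 = Round(s_0, k_0) = 0x975E
s_2 = Round(s_1, k_1) = 0xD588
s_3 = Round(s_2, k_2) = 0x4A93
s_4 = Round(s_3, k_3) = 0x1D23
s_5 = Round(s_4, k_4) = 0x8C8E
s_6 = Round(s_5, k_5) = 0x95CF

0x95CF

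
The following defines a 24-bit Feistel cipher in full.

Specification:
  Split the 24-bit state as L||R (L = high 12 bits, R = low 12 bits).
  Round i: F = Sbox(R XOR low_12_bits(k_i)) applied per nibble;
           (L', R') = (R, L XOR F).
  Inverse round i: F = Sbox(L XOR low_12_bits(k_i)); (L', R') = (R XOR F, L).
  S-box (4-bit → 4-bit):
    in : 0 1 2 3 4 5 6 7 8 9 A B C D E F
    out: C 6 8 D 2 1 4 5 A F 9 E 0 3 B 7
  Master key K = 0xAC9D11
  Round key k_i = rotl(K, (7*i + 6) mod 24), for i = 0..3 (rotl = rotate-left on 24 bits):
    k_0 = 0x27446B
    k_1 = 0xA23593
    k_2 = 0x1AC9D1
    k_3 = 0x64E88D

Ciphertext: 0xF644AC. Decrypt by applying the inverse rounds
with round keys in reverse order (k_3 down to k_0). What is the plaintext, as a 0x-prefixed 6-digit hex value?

s_0 = ciphertext = 0xF644AC
s_1 = InvRound(s_0, k_3) = 0x113F64
s_2 = InvRound(s_1, k_2) = 0x56C113
s_3 = InvRound(s_2, k_1) = 0xD6456C
s_4 = InvRound(s_3, k_0) = 0xAABD64

0xAABD64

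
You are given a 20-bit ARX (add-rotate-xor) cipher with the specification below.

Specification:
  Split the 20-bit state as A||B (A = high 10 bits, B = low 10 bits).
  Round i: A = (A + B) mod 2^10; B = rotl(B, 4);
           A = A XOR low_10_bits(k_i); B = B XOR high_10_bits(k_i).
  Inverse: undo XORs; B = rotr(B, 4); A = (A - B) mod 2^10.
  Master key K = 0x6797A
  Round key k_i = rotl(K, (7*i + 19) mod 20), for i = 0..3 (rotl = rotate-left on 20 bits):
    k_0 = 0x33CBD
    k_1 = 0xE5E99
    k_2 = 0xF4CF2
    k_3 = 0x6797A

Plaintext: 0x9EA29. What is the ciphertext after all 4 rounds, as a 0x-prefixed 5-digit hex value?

0x46A1A

s_0 = plaintext = 0x9EA29
s_1 = Round(s_0, k_0) = 0x07A57
s_2 = Round(s_1, k_1) = 0x3B2EE
s_3 = Round(s_2, k_2) = 0xCA138
s_4 = Round(s_3, k_3) = 0x46A1A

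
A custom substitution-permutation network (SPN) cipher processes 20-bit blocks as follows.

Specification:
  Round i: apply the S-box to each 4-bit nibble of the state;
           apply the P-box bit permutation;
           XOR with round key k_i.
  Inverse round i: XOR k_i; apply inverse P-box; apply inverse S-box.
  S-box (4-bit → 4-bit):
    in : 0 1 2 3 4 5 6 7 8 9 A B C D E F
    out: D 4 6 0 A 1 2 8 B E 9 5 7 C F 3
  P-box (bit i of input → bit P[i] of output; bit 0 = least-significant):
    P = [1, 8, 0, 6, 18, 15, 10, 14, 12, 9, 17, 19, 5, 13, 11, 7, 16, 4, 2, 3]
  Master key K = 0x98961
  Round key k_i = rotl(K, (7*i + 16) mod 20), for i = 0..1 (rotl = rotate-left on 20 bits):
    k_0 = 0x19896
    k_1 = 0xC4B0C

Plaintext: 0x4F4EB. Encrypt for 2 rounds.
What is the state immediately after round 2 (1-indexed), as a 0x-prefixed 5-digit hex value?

0x219C1

s_0 = plaintext = 0x4F4EB
s_1 = Round(s_0, k_0) = 0xD7EAD
s_2 = Round(s_1, k_1) = 0x219C1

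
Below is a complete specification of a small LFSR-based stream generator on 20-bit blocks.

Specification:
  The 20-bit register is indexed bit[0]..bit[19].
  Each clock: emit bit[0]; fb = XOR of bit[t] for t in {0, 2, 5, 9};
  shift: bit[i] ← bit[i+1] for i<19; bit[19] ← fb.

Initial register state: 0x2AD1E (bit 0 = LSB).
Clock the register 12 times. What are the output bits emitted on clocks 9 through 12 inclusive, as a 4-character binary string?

1011

reg_0 = 0x2AD1E
clock 1: out=0, reg = 0x9568F
clock 2: out=1, reg = 0xCAB47
clock 3: out=1, reg = 0xE55A3
clock 4: out=1, reg = 0x72AD1
clock 5: out=1, reg = 0x39568
clock 6: out=0, reg = 0x9CAB4
clock 7: out=0, reg = 0xCE55A
clock 8: out=0, reg = 0x672AD
clock 9: out=1, reg = 0x33956
clock 10: out=0, reg = 0x99CAB
clock 11: out=1, reg = 0x4CE55
clock 12: out=1, reg = 0xA672A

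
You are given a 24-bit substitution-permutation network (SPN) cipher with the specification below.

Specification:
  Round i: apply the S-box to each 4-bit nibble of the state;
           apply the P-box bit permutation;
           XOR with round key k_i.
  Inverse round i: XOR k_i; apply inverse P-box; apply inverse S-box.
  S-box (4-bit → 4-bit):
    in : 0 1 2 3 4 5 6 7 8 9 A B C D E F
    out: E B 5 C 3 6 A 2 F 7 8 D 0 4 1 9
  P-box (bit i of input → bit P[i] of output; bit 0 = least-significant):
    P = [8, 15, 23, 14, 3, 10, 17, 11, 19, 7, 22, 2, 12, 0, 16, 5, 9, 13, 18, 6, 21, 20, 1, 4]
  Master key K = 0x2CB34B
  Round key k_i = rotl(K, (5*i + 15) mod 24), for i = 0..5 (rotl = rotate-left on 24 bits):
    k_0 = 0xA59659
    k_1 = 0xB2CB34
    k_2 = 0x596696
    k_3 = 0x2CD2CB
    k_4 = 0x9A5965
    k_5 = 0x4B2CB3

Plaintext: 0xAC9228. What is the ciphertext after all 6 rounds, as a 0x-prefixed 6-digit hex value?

0xA41730

s_0 = plaintext = 0xAC9228
s_1 = Round(s_0, k_0) = 0x6E4740
s_2 = Round(s_1, k_1) = 0x221DAD
s_3 = Round(s_2, k_2) = 0xBD7CB5
s_4 = Round(s_3, k_3) = 0x8A5AD0
s_5 = Round(s_4, k_4) = 0x299932
s_6 = Round(s_5, k_5) = 0xA41730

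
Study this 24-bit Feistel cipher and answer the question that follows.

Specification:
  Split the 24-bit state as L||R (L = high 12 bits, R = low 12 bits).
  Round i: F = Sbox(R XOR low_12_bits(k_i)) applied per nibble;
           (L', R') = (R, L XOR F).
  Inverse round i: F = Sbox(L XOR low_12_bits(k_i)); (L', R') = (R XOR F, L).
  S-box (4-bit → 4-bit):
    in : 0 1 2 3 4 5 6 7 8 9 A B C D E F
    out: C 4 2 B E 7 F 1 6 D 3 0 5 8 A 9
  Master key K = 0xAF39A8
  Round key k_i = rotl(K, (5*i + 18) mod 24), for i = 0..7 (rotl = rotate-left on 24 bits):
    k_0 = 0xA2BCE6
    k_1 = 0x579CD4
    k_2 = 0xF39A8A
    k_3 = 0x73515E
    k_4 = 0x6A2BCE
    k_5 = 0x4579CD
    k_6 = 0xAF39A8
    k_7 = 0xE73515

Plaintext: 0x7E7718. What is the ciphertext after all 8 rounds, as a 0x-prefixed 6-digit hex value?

s_0 = plaintext = 0x7E7718
s_1 = Round(s_0, k_0) = 0x71877D
s_2 = Round(s_1, k_1) = 0x77D725
s_3 = Round(s_2, k_2) = 0x725F44
s_4 = Round(s_3, k_3) = 0xF44D66
s_5 = Round(s_4, k_4) = 0xD66072
s_6 = Round(s_5, k_5) = 0x07206F
s_7 = Round(s_6, k_6) = 0x06FD23
s_8 = Round(s_7, k_7) = 0xD236D0

0xD236D0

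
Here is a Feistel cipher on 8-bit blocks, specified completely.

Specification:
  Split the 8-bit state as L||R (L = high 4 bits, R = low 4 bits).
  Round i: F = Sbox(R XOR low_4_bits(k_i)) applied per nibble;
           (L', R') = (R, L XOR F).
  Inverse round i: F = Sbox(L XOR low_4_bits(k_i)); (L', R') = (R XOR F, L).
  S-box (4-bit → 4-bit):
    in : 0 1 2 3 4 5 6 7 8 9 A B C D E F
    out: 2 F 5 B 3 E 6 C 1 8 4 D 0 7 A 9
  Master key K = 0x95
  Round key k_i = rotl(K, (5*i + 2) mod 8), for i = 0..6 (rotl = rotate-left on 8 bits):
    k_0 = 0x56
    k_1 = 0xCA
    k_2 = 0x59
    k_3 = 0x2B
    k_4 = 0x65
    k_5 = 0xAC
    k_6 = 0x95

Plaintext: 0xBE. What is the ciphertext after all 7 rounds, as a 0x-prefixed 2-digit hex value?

s_0 = plaintext = 0xBE
s_1 = Round(s_0, k_0) = 0xEA
s_2 = Round(s_1, k_1) = 0xAC
s_3 = Round(s_2, k_2) = 0xC4
s_4 = Round(s_3, k_3) = 0x45
s_5 = Round(s_4, k_4) = 0x56
s_6 = Round(s_5, k_5) = 0x61
s_7 = Round(s_6, k_6) = 0x15

0x15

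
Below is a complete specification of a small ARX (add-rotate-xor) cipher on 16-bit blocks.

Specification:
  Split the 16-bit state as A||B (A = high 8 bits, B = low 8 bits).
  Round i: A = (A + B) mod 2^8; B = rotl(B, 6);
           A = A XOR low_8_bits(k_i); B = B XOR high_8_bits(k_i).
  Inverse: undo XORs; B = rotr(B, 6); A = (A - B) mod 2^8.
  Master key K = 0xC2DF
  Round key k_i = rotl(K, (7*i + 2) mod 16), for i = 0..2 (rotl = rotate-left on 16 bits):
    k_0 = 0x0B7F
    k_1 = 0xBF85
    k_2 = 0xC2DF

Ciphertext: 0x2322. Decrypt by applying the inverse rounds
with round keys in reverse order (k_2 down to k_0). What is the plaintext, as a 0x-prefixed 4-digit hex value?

s_0 = ciphertext = 0x2322
s_1 = InvRound(s_0, k_2) = 0x7983
s_2 = InvRound(s_1, k_1) = 0x0CF0
s_3 = InvRound(s_2, k_0) = 0x84EF

0x84EF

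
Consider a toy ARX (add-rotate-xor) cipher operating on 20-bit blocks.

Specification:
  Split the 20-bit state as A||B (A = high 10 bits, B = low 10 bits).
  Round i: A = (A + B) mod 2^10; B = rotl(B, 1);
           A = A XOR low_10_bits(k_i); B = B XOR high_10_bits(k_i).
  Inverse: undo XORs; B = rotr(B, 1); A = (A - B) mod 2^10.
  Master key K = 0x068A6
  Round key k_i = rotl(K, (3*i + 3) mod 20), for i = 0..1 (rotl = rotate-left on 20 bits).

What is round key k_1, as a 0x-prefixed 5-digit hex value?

0xA2981

K = 0x068A6
k_0 = rotl(K, (3*0+3) mod 20) = rotl(K, 3) = 0x34530
k_1 = rotl(K, (3*1+3) mod 20) = rotl(K, 6) = 0xA2981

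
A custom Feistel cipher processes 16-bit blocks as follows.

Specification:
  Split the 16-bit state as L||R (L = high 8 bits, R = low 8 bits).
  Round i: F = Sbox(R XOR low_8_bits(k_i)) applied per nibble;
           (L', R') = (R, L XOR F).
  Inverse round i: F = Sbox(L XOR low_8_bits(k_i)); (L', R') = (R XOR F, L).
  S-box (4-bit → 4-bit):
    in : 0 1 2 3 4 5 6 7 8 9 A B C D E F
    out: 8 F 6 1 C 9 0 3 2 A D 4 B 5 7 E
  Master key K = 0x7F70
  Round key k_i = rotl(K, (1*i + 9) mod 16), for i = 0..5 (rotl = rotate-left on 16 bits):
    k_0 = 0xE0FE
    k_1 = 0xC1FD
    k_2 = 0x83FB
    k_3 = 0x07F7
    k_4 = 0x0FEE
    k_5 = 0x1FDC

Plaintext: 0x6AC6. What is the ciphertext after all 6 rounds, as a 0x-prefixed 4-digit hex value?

0x9C16

s_0 = plaintext = 0x6AC6
s_1 = Round(s_0, k_0) = 0xC678
s_2 = Round(s_1, k_1) = 0x78EF
s_3 = Round(s_2, k_2) = 0xEF84
s_4 = Round(s_3, k_3) = 0x84DE
s_5 = Round(s_4, k_4) = 0xDE9C
s_6 = Round(s_5, k_5) = 0x9C16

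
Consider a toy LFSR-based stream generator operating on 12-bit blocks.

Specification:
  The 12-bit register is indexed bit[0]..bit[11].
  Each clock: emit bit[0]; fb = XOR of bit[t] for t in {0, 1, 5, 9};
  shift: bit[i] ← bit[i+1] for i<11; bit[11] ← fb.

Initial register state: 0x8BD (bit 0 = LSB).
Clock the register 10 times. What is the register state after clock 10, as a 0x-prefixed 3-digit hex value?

reg_0 = 0x8BD
clock 1: out=1, reg = 0x45E
clock 2: out=0, reg = 0xA2F
clock 3: out=1, reg = 0x517
clock 4: out=1, reg = 0x28B
clock 5: out=1, reg = 0x945
clock 6: out=1, reg = 0xCA2
clock 7: out=0, reg = 0x651
clock 8: out=1, reg = 0x328
clock 9: out=0, reg = 0x194
clock 10: out=0, reg = 0x0CA

0x0CA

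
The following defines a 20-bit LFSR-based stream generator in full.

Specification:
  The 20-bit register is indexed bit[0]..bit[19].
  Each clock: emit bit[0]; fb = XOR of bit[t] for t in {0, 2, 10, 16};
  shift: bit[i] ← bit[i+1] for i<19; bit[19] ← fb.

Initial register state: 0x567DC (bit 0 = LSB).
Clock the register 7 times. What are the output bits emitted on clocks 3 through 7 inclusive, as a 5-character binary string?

11101

reg_0 = 0x567DC
clock 1: out=0, reg = 0xAB3EE
clock 2: out=0, reg = 0xD59F7
clock 3: out=1, reg = 0xEACFB
clock 4: out=1, reg = 0x7567D
clock 5: out=1, reg = 0x3AB3E
clock 6: out=0, reg = 0x1D59F
clock 7: out=1, reg = 0x0EACF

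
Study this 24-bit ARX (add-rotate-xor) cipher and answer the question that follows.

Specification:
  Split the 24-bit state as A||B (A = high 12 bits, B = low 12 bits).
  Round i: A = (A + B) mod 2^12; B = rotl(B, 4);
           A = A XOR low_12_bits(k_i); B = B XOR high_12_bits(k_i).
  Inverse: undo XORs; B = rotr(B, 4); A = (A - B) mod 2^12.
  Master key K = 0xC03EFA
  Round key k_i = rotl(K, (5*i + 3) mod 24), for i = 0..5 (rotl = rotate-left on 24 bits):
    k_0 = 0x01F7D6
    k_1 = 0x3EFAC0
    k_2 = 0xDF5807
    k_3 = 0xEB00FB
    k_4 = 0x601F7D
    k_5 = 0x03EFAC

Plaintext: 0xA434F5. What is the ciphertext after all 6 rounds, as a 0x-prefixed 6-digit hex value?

s_0 = plaintext = 0xA434F5
s_1 = Round(s_0, k_0) = 0x8EEF4B
s_2 = Round(s_1, k_1) = 0x2F9750
s_3 = Round(s_2, k_2) = 0x24E8F2
s_4 = Round(s_3, k_3) = 0xBBB198
s_5 = Round(s_4, k_4) = 0x22EF80
s_6 = Round(s_5, k_5) = 0xE02831

0xE02831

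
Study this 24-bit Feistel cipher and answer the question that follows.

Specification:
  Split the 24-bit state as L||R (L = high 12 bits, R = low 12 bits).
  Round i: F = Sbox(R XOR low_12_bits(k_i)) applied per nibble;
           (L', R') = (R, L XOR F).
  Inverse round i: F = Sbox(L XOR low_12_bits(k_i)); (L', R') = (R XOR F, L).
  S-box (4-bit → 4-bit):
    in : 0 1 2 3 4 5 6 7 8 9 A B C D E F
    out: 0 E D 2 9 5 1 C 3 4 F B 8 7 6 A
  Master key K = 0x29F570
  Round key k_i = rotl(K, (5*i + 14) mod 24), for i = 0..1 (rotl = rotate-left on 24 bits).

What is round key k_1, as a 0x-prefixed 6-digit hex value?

K = 0x29F570
k_0 = rotl(K, (5*0+14) mod 24) = rotl(K, 14) = 0x5C0A7D
k_1 = rotl(K, (5*1+14) mod 24) = rotl(K, 19) = 0x814FAB

0x814FAB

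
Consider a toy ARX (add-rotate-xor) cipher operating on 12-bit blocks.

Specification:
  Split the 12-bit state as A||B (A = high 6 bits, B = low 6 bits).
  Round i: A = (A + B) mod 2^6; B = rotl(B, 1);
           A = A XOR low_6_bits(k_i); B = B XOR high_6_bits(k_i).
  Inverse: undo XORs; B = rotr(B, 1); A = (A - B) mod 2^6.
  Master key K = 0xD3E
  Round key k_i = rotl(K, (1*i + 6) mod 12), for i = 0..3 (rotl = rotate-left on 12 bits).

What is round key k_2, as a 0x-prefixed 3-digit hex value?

K = 0xD3E
k_0 = rotl(K, (1*0+6) mod 12) = rotl(K, 6) = 0xFB4
k_1 = rotl(K, (1*1+6) mod 12) = rotl(K, 7) = 0xF69
k_2 = rotl(K, (1*2+6) mod 12) = rotl(K, 8) = 0xED3

0xED3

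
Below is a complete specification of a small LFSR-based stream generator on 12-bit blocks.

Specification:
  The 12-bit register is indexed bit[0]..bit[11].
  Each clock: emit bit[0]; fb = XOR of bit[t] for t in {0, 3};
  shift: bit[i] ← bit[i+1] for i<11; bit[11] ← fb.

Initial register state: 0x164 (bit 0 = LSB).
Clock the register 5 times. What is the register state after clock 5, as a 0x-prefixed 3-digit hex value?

reg_0 = 0x164
clock 1: out=0, reg = 0x0B2
clock 2: out=0, reg = 0x059
clock 3: out=1, reg = 0x02C
clock 4: out=0, reg = 0x816
clock 5: out=0, reg = 0x40B

0x40B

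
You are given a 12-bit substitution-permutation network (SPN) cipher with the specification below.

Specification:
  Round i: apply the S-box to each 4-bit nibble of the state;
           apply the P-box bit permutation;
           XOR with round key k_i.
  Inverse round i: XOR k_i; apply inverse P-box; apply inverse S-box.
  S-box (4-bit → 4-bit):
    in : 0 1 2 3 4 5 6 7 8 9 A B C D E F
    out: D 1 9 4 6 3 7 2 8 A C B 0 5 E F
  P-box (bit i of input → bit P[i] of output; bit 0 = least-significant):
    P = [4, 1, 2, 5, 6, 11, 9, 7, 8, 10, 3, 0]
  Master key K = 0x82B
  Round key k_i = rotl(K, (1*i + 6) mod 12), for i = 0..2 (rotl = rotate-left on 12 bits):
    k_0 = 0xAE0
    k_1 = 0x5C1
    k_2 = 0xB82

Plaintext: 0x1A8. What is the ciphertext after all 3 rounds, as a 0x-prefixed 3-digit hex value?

0x445

s_0 = plaintext = 0x1A8
s_1 = Round(s_0, k_0) = 0x940
s_2 = Round(s_1, k_1) = 0xBF4
s_3 = Round(s_2, k_2) = 0x445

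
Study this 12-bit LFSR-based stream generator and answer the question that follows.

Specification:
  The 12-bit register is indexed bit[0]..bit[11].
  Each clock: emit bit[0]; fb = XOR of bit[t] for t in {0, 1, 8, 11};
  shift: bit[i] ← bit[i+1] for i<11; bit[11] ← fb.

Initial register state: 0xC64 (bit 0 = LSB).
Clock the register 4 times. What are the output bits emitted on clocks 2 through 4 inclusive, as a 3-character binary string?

010

reg_0 = 0xC64
clock 1: out=0, reg = 0xE32
clock 2: out=0, reg = 0x719
clock 3: out=1, reg = 0x38C
clock 4: out=0, reg = 0x9C6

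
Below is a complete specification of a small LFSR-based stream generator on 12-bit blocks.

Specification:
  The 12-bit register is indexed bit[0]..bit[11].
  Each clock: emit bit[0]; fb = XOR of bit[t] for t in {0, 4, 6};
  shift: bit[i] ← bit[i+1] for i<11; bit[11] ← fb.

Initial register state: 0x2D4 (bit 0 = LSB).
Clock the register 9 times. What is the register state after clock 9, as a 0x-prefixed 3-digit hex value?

0x391

reg_0 = 0x2D4
clock 1: out=0, reg = 0x16A
clock 2: out=0, reg = 0x8B5
clock 3: out=1, reg = 0x45A
clock 4: out=0, reg = 0x22D
clock 5: out=1, reg = 0x916
clock 6: out=0, reg = 0xC8B
clock 7: out=1, reg = 0xE45
clock 8: out=1, reg = 0x722
clock 9: out=0, reg = 0x391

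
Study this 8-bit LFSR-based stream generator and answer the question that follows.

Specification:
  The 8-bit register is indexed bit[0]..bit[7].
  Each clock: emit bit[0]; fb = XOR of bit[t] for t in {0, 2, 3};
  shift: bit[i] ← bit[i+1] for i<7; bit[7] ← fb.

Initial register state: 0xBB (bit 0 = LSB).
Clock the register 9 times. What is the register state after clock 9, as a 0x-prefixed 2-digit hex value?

reg_0 = 0xBB
clock 1: out=1, reg = 0x5D
clock 2: out=1, reg = 0xAE
clock 3: out=0, reg = 0x57
clock 4: out=1, reg = 0x2B
clock 5: out=1, reg = 0x15
clock 6: out=1, reg = 0x0A
clock 7: out=0, reg = 0x85
clock 8: out=1, reg = 0x42
clock 9: out=0, reg = 0x21

0x21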